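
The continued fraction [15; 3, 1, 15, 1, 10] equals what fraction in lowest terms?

11181/733

Using pₖ = aₖpₖ₋₁ + pₖ₋₂ and qₖ = aₖqₖ₋₁ + qₖ₋₂:
  k=0: a=15, p=15, q=1
  k=1: a=3, p=46, q=3
  k=2: a=1, p=61, q=4
  k=3: a=15, p=961, q=63
  k=4: a=1, p=1022, q=67
  k=5: a=10, p=11181, q=733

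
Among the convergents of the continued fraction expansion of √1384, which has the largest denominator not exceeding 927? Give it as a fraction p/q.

√1384 = [37; 4, 1, 17, 1, 4, 74, …] (period length 6).
Convergents:
  p_0/q_0 = 37/1
  p_1/q_1 = 149/4
  p_2/q_2 = 186/5
  p_3/q_3 = 3311/89
  p_4/q_4 = 3497/94
  p_5/q_5 = 17299/465
  p_6/q_6 = 1283623/34504
q_5 = 465 ≤ 927 < 34504 = q_6, so the answer is 17299/465.

17299/465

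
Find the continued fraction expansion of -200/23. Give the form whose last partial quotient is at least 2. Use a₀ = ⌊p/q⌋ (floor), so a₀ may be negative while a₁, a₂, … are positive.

[-9; 3, 3, 2]

-200 = -9·23 + 7
23 = 3·7 + 2
7 = 3·2 + 1
2 = 2·1 + 0  (stop)
So -200/23 = [-9; 3, 3, 2].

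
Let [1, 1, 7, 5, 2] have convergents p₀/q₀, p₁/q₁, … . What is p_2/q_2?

15/8

Using pₖ = aₖpₖ₋₁ + pₖ₋₂, qₖ = aₖqₖ₋₁ + qₖ₋₂ (with p₋₁=1, p₋₂=0, q₋₁=0, q₋₂=1):
  k=0: a=1, p=1, q=1
  k=1: a=1, p=2, q=1
  k=2: a=7, p=15, q=8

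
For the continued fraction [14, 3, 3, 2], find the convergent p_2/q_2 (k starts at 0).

143/10

Using pₖ = aₖpₖ₋₁ + pₖ₋₂, qₖ = aₖqₖ₋₁ + qₖ₋₂ (with p₋₁=1, p₋₂=0, q₋₁=0, q₋₂=1):
  k=0: a=14, p=14, q=1
  k=1: a=3, p=43, q=3
  k=2: a=3, p=143, q=10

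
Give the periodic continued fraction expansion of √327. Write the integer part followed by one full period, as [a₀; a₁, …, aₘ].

[18; 12, 36]

a₀ = ⌊√327⌋ = 18.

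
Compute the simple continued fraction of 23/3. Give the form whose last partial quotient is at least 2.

[7; 1, 2]

23 = 7*3 + 2
3 = 1*2 + 1
2 = 2*1 + 0  (stop)
So 23/3 = [7; 1, 2].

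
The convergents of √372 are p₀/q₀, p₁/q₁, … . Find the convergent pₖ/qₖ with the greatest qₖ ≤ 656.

12151/630

√372 = [19; 3, 2, 12, 2, 3, 38, …] (period length 6).
Convergents:
  p_0/q_0 = 19/1
  p_1/q_1 = 58/3
  p_2/q_2 = 135/7
  p_3/q_3 = 1678/87
  p_4/q_4 = 3491/181
  p_5/q_5 = 12151/630
  p_6/q_6 = 465229/24121
q_5 = 630 ≤ 656 < 24121 = q_6, so the answer is 12151/630.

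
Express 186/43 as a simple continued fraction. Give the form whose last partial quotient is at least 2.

186 = 4*43 + 14
43 = 3*14 + 1
14 = 14*1 + 0  (stop)
So 186/43 = [4; 3, 14].

[4; 3, 14]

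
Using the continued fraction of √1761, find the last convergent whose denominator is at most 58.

1175/28

√1761 = [41; 1, 26, 1, 82, …] (period length 4).
Convergents:
  p_0/q_0 = 41/1
  p_1/q_1 = 42/1
  p_2/q_2 = 1133/27
  p_3/q_3 = 1175/28
  p_4/q_4 = 97483/2323
q_3 = 28 ≤ 58 < 2323 = q_4, so the answer is 1175/28.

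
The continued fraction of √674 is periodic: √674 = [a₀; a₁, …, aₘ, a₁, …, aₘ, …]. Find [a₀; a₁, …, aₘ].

a₀ = ⌊√674⌋ = 25.
With m₀=0, d₀=1 and mₖ₊₁ = dₖaₖ − mₖ, dₖ₊₁ = (n − mₖ₊₁²)/dₖ, aₖ₊₁ = ⌊(a₀+mₖ₊₁)/dₖ₊₁⌋:
  k=1: m=25, d=49, a=1
  k=2: m=24, d=2, a=24
  k=3: m=24, d=49, a=1
  k=4: m=25, d=1, a=50
d=1 and a=2a₀=50 at k=4, so the next step gives (m, d) = (25, 49) again — its k=1 value — and the period has length 4.

[25; 1, 24, 1, 50]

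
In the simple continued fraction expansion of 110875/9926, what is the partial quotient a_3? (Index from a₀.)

110875 = 11·9926 + 1689   →  a_0 = 11
9926 = 5·1689 + 1481   →  a_1 = 5
1689 = 1·1481 + 208   →  a_2 = 1
1481 = 7·208 + 25   →  a_3 = 7

7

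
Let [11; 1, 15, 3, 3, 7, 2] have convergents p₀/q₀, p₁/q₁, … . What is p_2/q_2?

191/16

Using pₖ = aₖpₖ₋₁ + pₖ₋₂, qₖ = aₖqₖ₋₁ + qₖ₋₂ (with p₋₁=1, p₋₂=0, q₋₁=0, q₋₂=1):
  k=0: a=11, p=11, q=1
  k=1: a=1, p=12, q=1
  k=2: a=15, p=191, q=16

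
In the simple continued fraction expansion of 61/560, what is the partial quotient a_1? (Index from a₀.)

9

61 = 0·560 + 61   →  a_0 = 0
560 = 9·61 + 11   →  a_1 = 9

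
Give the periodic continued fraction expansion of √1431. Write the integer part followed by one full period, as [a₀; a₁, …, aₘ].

[37; 1, 4, 1, 4, 1, 74]

a₀ = ⌊√1431⌋ = 37.
With m₀=0, d₀=1 and mₖ₊₁ = dₖaₖ − mₖ, dₖ₊₁ = (n − mₖ₊₁²)/dₖ, aₖ₊₁ = ⌊(a₀+mₖ₊₁)/dₖ₊₁⌋:
  k=1: m=37, d=62, a=1
  k=2: m=25, d=13, a=4
  k=3: m=27, d=54, a=1
  k=4: m=27, d=13, a=4
  k=5: m=25, d=62, a=1
  k=6: m=37, d=1, a=74
d=1 and a=2a₀=74 at k=6, so the next step gives (m, d) = (37, 62) again — its k=1 value — and the period has length 6.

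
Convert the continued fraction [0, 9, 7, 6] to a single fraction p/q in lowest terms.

Using pₖ = aₖpₖ₋₁ + pₖ₋₂ and qₖ = aₖqₖ₋₁ + qₖ₋₂:
  k=0: a=0, p=0, q=1
  k=1: a=9, p=1, q=9
  k=2: a=7, p=7, q=64
  k=3: a=6, p=43, q=393

43/393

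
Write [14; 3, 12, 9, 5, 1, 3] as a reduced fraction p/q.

Using pₖ = aₖpₖ₋₁ + pₖ₋₂ and qₖ = aₖqₖ₋₁ + qₖ₋₂:
  k=0: a=14, p=14, q=1
  k=1: a=3, p=43, q=3
  k=2: a=12, p=530, q=37
  k=3: a=9, p=4813, q=336
  k=4: a=5, p=24595, q=1717
  k=5: a=1, p=29408, q=2053
  k=6: a=3, p=112819, q=7876

112819/7876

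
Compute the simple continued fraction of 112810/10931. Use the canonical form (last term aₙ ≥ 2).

[10; 3, 8, 8, 3, 2, 7]

112810 = 10*10931 + 3500
10931 = 3*3500 + 431
3500 = 8*431 + 52
431 = 8*52 + 15
52 = 3*15 + 7
15 = 2*7 + 1
7 = 7*1 + 0  (stop)
So 112810/10931 = [10; 3, 8, 8, 3, 2, 7].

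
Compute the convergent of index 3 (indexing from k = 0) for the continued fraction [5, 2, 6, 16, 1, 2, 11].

Using pₖ = aₖpₖ₋₁ + pₖ₋₂, qₖ = aₖqₖ₋₁ + qₖ₋₂ (with p₋₁=1, p₋₂=0, q₋₁=0, q₋₂=1):
  k=0: a=5, p=5, q=1
  k=1: a=2, p=11, q=2
  k=2: a=6, p=71, q=13
  k=3: a=16, p=1147, q=210

1147/210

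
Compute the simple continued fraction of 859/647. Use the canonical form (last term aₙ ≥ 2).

859 = 1×647 + 212
647 = 3×212 + 11
212 = 19×11 + 3
11 = 3×3 + 2
3 = 1×2 + 1
2 = 2×1 + 0  (stop)
So 859/647 = [1; 3, 19, 3, 1, 2].

[1; 3, 19, 3, 1, 2]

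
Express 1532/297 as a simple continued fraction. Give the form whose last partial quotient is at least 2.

1532 = 5*297 + 47
297 = 6*47 + 15
47 = 3*15 + 2
15 = 7*2 + 1
2 = 2*1 + 0  (stop)
So 1532/297 = [5; 6, 3, 7, 2].

[5; 6, 3, 7, 2]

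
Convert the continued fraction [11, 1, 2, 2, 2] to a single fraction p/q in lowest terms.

Using pₖ = aₖpₖ₋₁ + pₖ₋₂ and qₖ = aₖqₖ₋₁ + qₖ₋₂:
  k=0: a=11, p=11, q=1
  k=1: a=1, p=12, q=1
  k=2: a=2, p=35, q=3
  k=3: a=2, p=82, q=7
  k=4: a=2, p=199, q=17

199/17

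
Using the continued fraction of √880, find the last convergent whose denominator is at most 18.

89/3

√880 = [29; 1, 1, 1, 58, …] (period length 4).
Convergents:
  p_0/q_0 = 29/1
  p_1/q_1 = 30/1
  p_2/q_2 = 59/2
  p_3/q_3 = 89/3
  p_4/q_4 = 5221/176
q_3 = 3 ≤ 18 < 176 = q_4, so the answer is 89/3.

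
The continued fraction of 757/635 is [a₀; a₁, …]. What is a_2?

757 = 1·635 + 122   →  a_0 = 1
635 = 5·122 + 25   →  a_1 = 5
122 = 4·25 + 22   →  a_2 = 4

4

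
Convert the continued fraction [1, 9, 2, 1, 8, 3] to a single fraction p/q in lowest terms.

838/757

Using pₖ = aₖpₖ₋₁ + pₖ₋₂ and qₖ = aₖqₖ₋₁ + qₖ₋₂:
  k=0: a=1, p=1, q=1
  k=1: a=9, p=10, q=9
  k=2: a=2, p=21, q=19
  k=3: a=1, p=31, q=28
  k=4: a=8, p=269, q=243
  k=5: a=3, p=838, q=757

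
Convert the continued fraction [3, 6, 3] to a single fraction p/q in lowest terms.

60/19

Fold from the inside: start with 3/1.
  6 + 1/3 = 19/3
  3 + 3/19 = 60/19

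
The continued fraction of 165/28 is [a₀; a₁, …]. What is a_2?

8

165 = 5·28 + 25   →  a_0 = 5
28 = 1·25 + 3   →  a_1 = 1
25 = 8·3 + 1   →  a_2 = 8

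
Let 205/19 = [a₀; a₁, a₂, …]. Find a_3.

1

205 = 10·19 + 15   →  a_0 = 10
19 = 1·15 + 4   →  a_1 = 1
15 = 3·4 + 3   →  a_2 = 3
4 = 1·3 + 1   →  a_3 = 1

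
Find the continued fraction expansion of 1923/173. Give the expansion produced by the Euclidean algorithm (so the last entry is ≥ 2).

1923 = 11×173 + 20
173 = 8×20 + 13
20 = 1×13 + 7
13 = 1×7 + 6
7 = 1×6 + 1
6 = 6×1 + 0  (stop)
So 1923/173 = [11; 8, 1, 1, 1, 6].

[11; 8, 1, 1, 1, 6]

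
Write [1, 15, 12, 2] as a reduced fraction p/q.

402/377

Fold from the inside: start with 2/1.
  12 + 1/2 = 25/2
  15 + 2/25 = 377/25
  1 + 25/377 = 402/377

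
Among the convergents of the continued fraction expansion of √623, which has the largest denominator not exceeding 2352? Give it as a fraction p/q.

√623 = [24; 1, 23, 1, 48, …] (period length 4).
Convergents:
  p_0/q_0 = 24/1
  p_1/q_1 = 25/1
  p_2/q_2 = 599/24
  p_3/q_3 = 624/25
  p_4/q_4 = 30551/1224
  p_5/q_5 = 31175/1249
  p_6/q_6 = 747576/29951
q_5 = 1249 ≤ 2352 < 29951 = q_6, so the answer is 31175/1249.

31175/1249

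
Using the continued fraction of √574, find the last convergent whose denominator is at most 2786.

√574 = [23; 1, 22, 1, 46, …] (period length 4).
Convergents:
  p_0/q_0 = 23/1
  p_1/q_1 = 24/1
  p_2/q_2 = 551/23
  p_3/q_3 = 575/24
  p_4/q_4 = 27001/1127
  p_5/q_5 = 27576/1151
  p_6/q_6 = 633673/26449
q_5 = 1151 ≤ 2786 < 26449 = q_6, so the answer is 27576/1151.

27576/1151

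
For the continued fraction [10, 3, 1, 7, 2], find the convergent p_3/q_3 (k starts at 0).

318/31

Using pₖ = aₖpₖ₋₁ + pₖ₋₂, qₖ = aₖqₖ₋₁ + qₖ₋₂ (with p₋₁=1, p₋₂=0, q₋₁=0, q₋₂=1):
  k=0: a=10, p=10, q=1
  k=1: a=3, p=31, q=3
  k=2: a=1, p=41, q=4
  k=3: a=7, p=318, q=31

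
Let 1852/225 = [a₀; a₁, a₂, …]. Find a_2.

3

1852 = 8·225 + 52   →  a_0 = 8
225 = 4·52 + 17   →  a_1 = 4
52 = 3·17 + 1   →  a_2 = 3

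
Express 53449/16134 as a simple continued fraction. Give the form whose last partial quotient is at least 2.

53449 = 3×16134 + 5047
16134 = 3×5047 + 993
5047 = 5×993 + 82
993 = 12×82 + 9
82 = 9×9 + 1
9 = 9×1 + 0  (stop)
So 53449/16134 = [3; 3, 5, 12, 9, 9].

[3; 3, 5, 12, 9, 9]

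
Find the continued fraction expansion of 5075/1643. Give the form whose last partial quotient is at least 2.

[3; 11, 3, 1, 17, 2]

5075 = 3·1643 + 146
1643 = 11·146 + 37
146 = 3·37 + 35
37 = 1·35 + 2
35 = 17·2 + 1
2 = 2·1 + 0  (stop)
So 5075/1643 = [3; 11, 3, 1, 17, 2].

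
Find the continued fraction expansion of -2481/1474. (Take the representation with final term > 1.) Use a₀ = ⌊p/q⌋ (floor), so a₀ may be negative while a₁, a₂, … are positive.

[-2; 3, 6, 2, 1, 1, 14]

-2481 = -2×1474 + 467
1474 = 3×467 + 73
467 = 6×73 + 29
73 = 2×29 + 15
29 = 1×15 + 14
15 = 1×14 + 1
14 = 14×1 + 0  (stop)
So -2481/1474 = [-2; 3, 6, 2, 1, 1, 14].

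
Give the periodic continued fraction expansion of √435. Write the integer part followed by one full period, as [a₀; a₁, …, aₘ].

[20; 1, 5, 1, 40]

a₀ = ⌊√435⌋ = 20.
With m₀=0, d₀=1 and mₖ₊₁ = dₖaₖ − mₖ, dₖ₊₁ = (n − mₖ₊₁²)/dₖ, aₖ₊₁ = ⌊(a₀+mₖ₊₁)/dₖ₊₁⌋:
  k=1: m=20, d=35, a=1
  k=2: m=15, d=6, a=5
  k=3: m=15, d=35, a=1
  k=4: m=20, d=1, a=40
d=1 and a=2a₀=40 at k=4, so the next step gives (m, d) = (20, 35) again — its k=1 value — and the period has length 4.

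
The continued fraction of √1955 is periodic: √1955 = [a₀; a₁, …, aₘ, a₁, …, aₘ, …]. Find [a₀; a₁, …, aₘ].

[44; 4, 1, 1, 1, 4, 88]

a₀ = ⌊√1955⌋ = 44.
With m₀=0, d₀=1 and mₖ₊₁ = dₖaₖ − mₖ, dₖ₊₁ = (n − mₖ₊₁²)/dₖ, aₖ₊₁ = ⌊(a₀+mₖ₊₁)/dₖ₊₁⌋:
  k=1: m=44, d=19, a=4
  k=2: m=32, d=49, a=1
  k=3: m=17, d=34, a=1
  k=4: m=17, d=49, a=1
  k=5: m=32, d=19, a=4
  k=6: m=44, d=1, a=88
d=1 and a=2a₀=88 at k=6, so the next step gives (m, d) = (44, 19) again — its k=1 value — and the period has length 6.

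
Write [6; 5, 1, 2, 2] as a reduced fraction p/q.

Using pₖ = aₖpₖ₋₁ + pₖ₋₂ and qₖ = aₖqₖ₋₁ + qₖ₋₂:
  k=0: a=6, p=6, q=1
  k=1: a=5, p=31, q=5
  k=2: a=1, p=37, q=6
  k=3: a=2, p=105, q=17
  k=4: a=2, p=247, q=40

247/40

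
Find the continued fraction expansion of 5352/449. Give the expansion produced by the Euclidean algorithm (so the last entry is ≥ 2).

5352 = 11·449 + 413
449 = 1·413 + 36
413 = 11·36 + 17
36 = 2·17 + 2
17 = 8·2 + 1
2 = 2·1 + 0  (stop)
So 5352/449 = [11; 1, 11, 2, 8, 2].

[11; 1, 11, 2, 8, 2]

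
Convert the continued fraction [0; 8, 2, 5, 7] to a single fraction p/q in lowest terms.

Fold from the inside: start with 7/1.
  5 + 1/7 = 36/7
  2 + 7/36 = 79/36
  8 + 36/79 = 668/79
  0 + 79/668 = 79/668

79/668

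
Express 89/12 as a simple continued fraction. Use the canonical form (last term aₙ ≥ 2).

89 = 7·12 + 5
12 = 2·5 + 2
5 = 2·2 + 1
2 = 2·1 + 0  (stop)
So 89/12 = [7; 2, 2, 2].

[7; 2, 2, 2]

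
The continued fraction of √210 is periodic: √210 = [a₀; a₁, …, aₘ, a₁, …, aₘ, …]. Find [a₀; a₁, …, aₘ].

[14; 2, 28]

a₀ = ⌊√210⌋ = 14.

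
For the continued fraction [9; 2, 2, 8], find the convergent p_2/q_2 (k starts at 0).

47/5

Using pₖ = aₖpₖ₋₁ + pₖ₋₂, qₖ = aₖqₖ₋₁ + qₖ₋₂ (with p₋₁=1, p₋₂=0, q₋₁=0, q₋₂=1):
  k=0: a=9, p=9, q=1
  k=1: a=2, p=19, q=2
  k=2: a=2, p=47, q=5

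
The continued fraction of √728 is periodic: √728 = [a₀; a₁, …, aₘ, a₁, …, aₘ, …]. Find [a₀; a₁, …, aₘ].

a₀ = ⌊√728⌋ = 26.
With m₀=0, d₀=1 and mₖ₊₁ = dₖaₖ − mₖ, dₖ₊₁ = (n − mₖ₊₁²)/dₖ, aₖ₊₁ = ⌊(a₀+mₖ₊₁)/dₖ₊₁⌋:
  k=1: m=26, d=52, a=1
  k=2: m=26, d=1, a=52
d=1 and a=2a₀=52 at k=2, so the next step gives (m, d) = (26, 52) again — its k=1 value — and the period has length 2.

[26; 1, 52]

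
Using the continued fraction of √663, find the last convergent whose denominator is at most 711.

√663 = [25; 1, 2, 1, 50, …] (period length 4).
Convergents:
  p_0/q_0 = 25/1
  p_1/q_1 = 26/1
  p_2/q_2 = 77/3
  p_3/q_3 = 103/4
  p_4/q_4 = 5227/203
  p_5/q_5 = 5330/207
  p_6/q_6 = 15887/617
  p_7/q_7 = 21217/824
q_6 = 617 ≤ 711 < 824 = q_7, so the answer is 15887/617.

15887/617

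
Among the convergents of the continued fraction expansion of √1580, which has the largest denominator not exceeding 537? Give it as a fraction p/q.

√1580 = [39; 1, 2, 1, 78, …] (period length 4).
Convergents:
  p_0/q_0 = 39/1
  p_1/q_1 = 40/1
  p_2/q_2 = 119/3
  p_3/q_3 = 159/4
  p_4/q_4 = 12521/315
  p_5/q_5 = 12680/319
  p_6/q_6 = 37881/953
q_5 = 319 ≤ 537 < 953 = q_6, so the answer is 12680/319.

12680/319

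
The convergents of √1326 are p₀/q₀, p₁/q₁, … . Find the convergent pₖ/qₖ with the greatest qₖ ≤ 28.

√1326 = [36; 2, 2, 2, 2, 2, 72, …] (period length 6).
Convergents:
  p_0/q_0 = 36/1
  p_1/q_1 = 73/2
  p_2/q_2 = 182/5
  p_3/q_3 = 437/12
  p_4/q_4 = 1056/29
q_3 = 12 ≤ 28 < 29 = q_4, so the answer is 437/12.

437/12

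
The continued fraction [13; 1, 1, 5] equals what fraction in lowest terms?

149/11

Fold from the inside: start with 5/1.
  1 + 1/5 = 6/5
  1 + 5/6 = 11/6
  13 + 6/11 = 149/11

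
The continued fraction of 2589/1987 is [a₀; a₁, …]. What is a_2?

2589 = 1·1987 + 602   →  a_0 = 1
1987 = 3·602 + 181   →  a_1 = 3
602 = 3·181 + 59   →  a_2 = 3

3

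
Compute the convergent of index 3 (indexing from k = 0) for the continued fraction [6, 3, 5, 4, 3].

Using pₖ = aₖpₖ₋₁ + pₖ₋₂, qₖ = aₖqₖ₋₁ + qₖ₋₂ (with p₋₁=1, p₋₂=0, q₋₁=0, q₋₂=1):
  k=0: a=6, p=6, q=1
  k=1: a=3, p=19, q=3
  k=2: a=5, p=101, q=16
  k=3: a=4, p=423, q=67

423/67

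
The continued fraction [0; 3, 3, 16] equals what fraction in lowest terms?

Using pₖ = aₖpₖ₋₁ + pₖ₋₂ and qₖ = aₖqₖ₋₁ + qₖ₋₂:
  k=0: a=0, p=0, q=1
  k=1: a=3, p=1, q=3
  k=2: a=3, p=3, q=10
  k=3: a=16, p=49, q=163

49/163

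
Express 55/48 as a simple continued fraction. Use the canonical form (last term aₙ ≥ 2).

55 = 1×48 + 7
48 = 6×7 + 6
7 = 1×6 + 1
6 = 6×1 + 0  (stop)
So 55/48 = [1; 6, 1, 6].

[1; 6, 1, 6]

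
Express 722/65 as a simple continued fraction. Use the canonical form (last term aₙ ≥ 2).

722 = 11*65 + 7
65 = 9*7 + 2
7 = 3*2 + 1
2 = 2*1 + 0  (stop)
So 722/65 = [11; 9, 3, 2].

[11; 9, 3, 2]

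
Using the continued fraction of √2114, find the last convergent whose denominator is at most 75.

2115/46

√2114 = [45; 1, 44, 1, 90, …] (period length 4).
Convergents:
  p_0/q_0 = 45/1
  p_1/q_1 = 46/1
  p_2/q_2 = 2069/45
  p_3/q_3 = 2115/46
  p_4/q_4 = 192419/4185
q_3 = 46 ≤ 75 < 4185 = q_4, so the answer is 2115/46.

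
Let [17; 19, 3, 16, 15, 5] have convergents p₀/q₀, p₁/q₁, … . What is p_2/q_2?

989/58

Using pₖ = aₖpₖ₋₁ + pₖ₋₂, qₖ = aₖqₖ₋₁ + qₖ₋₂ (with p₋₁=1, p₋₂=0, q₋₁=0, q₋₂=1):
  k=0: a=17, p=17, q=1
  k=1: a=19, p=324, q=19
  k=2: a=3, p=989, q=58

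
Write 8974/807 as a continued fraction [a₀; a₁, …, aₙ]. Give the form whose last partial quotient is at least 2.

[11; 8, 3, 7, 1, 3]

8974 = 11·807 + 97
807 = 8·97 + 31
97 = 3·31 + 4
31 = 7·4 + 3
4 = 1·3 + 1
3 = 3·1 + 0  (stop)
So 8974/807 = [11; 8, 3, 7, 1, 3].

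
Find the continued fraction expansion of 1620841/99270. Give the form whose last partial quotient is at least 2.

[16; 3, 19, 19, 2, 1, 1, 17]

1620841 = 16×99270 + 32521
99270 = 3×32521 + 1707
32521 = 19×1707 + 88
1707 = 19×88 + 35
88 = 2×35 + 18
35 = 1×18 + 17
18 = 1×17 + 1
17 = 17×1 + 0  (stop)
So 1620841/99270 = [16; 3, 19, 19, 2, 1, 1, 17].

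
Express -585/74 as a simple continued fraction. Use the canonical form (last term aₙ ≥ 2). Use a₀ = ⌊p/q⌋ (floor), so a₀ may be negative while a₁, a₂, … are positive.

[-8; 10, 1, 1, 3]

-585 = -8×74 + 7
74 = 10×7 + 4
7 = 1×4 + 3
4 = 1×3 + 1
3 = 3×1 + 0  (stop)
So -585/74 = [-8; 10, 1, 1, 3].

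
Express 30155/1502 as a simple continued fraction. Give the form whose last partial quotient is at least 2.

[20; 13, 16, 2, 3]

30155 = 20*1502 + 115
1502 = 13*115 + 7
115 = 16*7 + 3
7 = 2*3 + 1
3 = 3*1 + 0  (stop)
So 30155/1502 = [20; 13, 16, 2, 3].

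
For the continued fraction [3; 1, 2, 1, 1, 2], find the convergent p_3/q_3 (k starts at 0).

Using pₖ = aₖpₖ₋₁ + pₖ₋₂, qₖ = aₖqₖ₋₁ + qₖ₋₂ (with p₋₁=1, p₋₂=0, q₋₁=0, q₋₂=1):
  k=0: a=3, p=3, q=1
  k=1: a=1, p=4, q=1
  k=2: a=2, p=11, q=3
  k=3: a=1, p=15, q=4

15/4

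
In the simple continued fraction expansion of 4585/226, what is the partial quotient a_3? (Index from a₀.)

10

4585 = 20·226 + 65   →  a_0 = 20
226 = 3·65 + 31   →  a_1 = 3
65 = 2·31 + 3   →  a_2 = 2
31 = 10·3 + 1   →  a_3 = 10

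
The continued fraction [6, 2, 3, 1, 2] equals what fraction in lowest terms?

161/25

Fold from the inside: start with 2/1.
  1 + 1/2 = 3/2
  3 + 2/3 = 11/3
  2 + 3/11 = 25/11
  6 + 11/25 = 161/25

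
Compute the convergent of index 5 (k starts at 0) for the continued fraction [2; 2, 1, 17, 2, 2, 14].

Using pₖ = aₖpₖ₋₁ + pₖ₋₂, qₖ = aₖqₖ₋₁ + qₖ₋₂ (with p₋₁=1, p₋₂=0, q₋₁=0, q₋₂=1):
  k=0: a=2, p=2, q=1
  k=1: a=2, p=5, q=2
  k=2: a=1, p=7, q=3
  k=3: a=17, p=124, q=53
  k=4: a=2, p=255, q=109
  k=5: a=2, p=634, q=271

634/271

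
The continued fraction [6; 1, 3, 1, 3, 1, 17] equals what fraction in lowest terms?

2900/427

Using pₖ = aₖpₖ₋₁ + pₖ₋₂ and qₖ = aₖqₖ₋₁ + qₖ₋₂:
  k=0: a=6, p=6, q=1
  k=1: a=1, p=7, q=1
  k=2: a=3, p=27, q=4
  k=3: a=1, p=34, q=5
  k=4: a=3, p=129, q=19
  k=5: a=1, p=163, q=24
  k=6: a=17, p=2900, q=427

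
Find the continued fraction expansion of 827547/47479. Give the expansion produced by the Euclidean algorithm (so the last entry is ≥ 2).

827547 = 17*47479 + 20404
47479 = 2*20404 + 6671
20404 = 3*6671 + 391
6671 = 17*391 + 24
391 = 16*24 + 7
24 = 3*7 + 3
7 = 2*3 + 1
3 = 3*1 + 0  (stop)
So 827547/47479 = [17; 2, 3, 17, 16, 3, 2, 3].

[17; 2, 3, 17, 16, 3, 2, 3]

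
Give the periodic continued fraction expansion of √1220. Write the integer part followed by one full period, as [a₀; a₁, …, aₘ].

a₀ = ⌊√1220⌋ = 34.
With m₀=0, d₀=1 and mₖ₊₁ = dₖaₖ − mₖ, dₖ₊₁ = (n − mₖ₊₁²)/dₖ, aₖ₊₁ = ⌊(a₀+mₖ₊₁)/dₖ₊₁⌋:
  k=1: m=34, d=64, a=1
  k=2: m=30, d=5, a=12
  k=3: m=30, d=64, a=1
  k=4: m=34, d=1, a=68
d=1 and a=2a₀=68 at k=4, so the next step gives (m, d) = (34, 64) again — its k=1 value — and the period has length 4.

[34; 1, 12, 1, 68]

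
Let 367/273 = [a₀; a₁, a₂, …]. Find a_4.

367 = 1·273 + 94   →  a_0 = 1
273 = 2·94 + 85   →  a_1 = 2
94 = 1·85 + 9   →  a_2 = 1
85 = 9·9 + 4   →  a_3 = 9
9 = 2·4 + 1   →  a_4 = 2

2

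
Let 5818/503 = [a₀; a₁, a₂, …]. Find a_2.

5818 = 11·503 + 285   →  a_0 = 11
503 = 1·285 + 218   →  a_1 = 1
285 = 1·218 + 67   →  a_2 = 1

1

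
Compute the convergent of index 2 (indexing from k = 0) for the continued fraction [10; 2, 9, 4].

199/19

Using pₖ = aₖpₖ₋₁ + pₖ₋₂, qₖ = aₖqₖ₋₁ + qₖ₋₂ (with p₋₁=1, p₋₂=0, q₋₁=0, q₋₂=1):
  k=0: a=10, p=10, q=1
  k=1: a=2, p=21, q=2
  k=2: a=9, p=199, q=19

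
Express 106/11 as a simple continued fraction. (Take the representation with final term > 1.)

106 = 9*11 + 7
11 = 1*7 + 4
7 = 1*4 + 3
4 = 1*3 + 1
3 = 3*1 + 0  (stop)
So 106/11 = [9; 1, 1, 1, 3].

[9; 1, 1, 1, 3]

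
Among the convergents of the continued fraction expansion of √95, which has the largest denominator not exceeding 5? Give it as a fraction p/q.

39/4

√95 = [9; 1, 2, 1, 18, …] (period length 4).
Convergents:
  p_0/q_0 = 9/1
  p_1/q_1 = 10/1
  p_2/q_2 = 29/3
  p_3/q_3 = 39/4
  p_4/q_4 = 731/75
q_3 = 4 ≤ 5 < 75 = q_4, so the answer is 39/4.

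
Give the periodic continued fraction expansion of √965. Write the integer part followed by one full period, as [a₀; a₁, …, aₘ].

[31; 15, 1, 1, 15, 62]

a₀ = ⌊√965⌋ = 31.
With m₀=0, d₀=1 and mₖ₊₁ = dₖaₖ − mₖ, dₖ₊₁ = (n − mₖ₊₁²)/dₖ, aₖ₊₁ = ⌊(a₀+mₖ₊₁)/dₖ₊₁⌋:
  k=1: m=31, d=4, a=15
  k=2: m=29, d=31, a=1
  k=3: m=2, d=31, a=1
  k=4: m=29, d=4, a=15
  k=5: m=31, d=1, a=62
d=1 and a=2a₀=62 at k=5, so the next step gives (m, d) = (31, 4) again — its k=1 value — and the period has length 5.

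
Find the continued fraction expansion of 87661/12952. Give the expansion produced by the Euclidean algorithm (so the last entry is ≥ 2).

[6; 1, 3, 3, 5, 7, 3, 8]

87661 = 6*12952 + 9949
12952 = 1*9949 + 3003
9949 = 3*3003 + 940
3003 = 3*940 + 183
940 = 5*183 + 25
183 = 7*25 + 8
25 = 3*8 + 1
8 = 8*1 + 0  (stop)
So 87661/12952 = [6; 1, 3, 3, 5, 7, 3, 8].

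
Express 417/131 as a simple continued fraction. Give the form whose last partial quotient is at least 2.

417 = 3*131 + 24
131 = 5*24 + 11
24 = 2*11 + 2
11 = 5*2 + 1
2 = 2*1 + 0  (stop)
So 417/131 = [3; 5, 2, 5, 2].

[3; 5, 2, 5, 2]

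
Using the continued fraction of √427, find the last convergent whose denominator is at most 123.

2521/122

√427 = [20; 1, 1, 1, 40, …] (period length 4).
Convergents:
  p_0/q_0 = 20/1
  p_1/q_1 = 21/1
  p_2/q_2 = 41/2
  p_3/q_3 = 62/3
  p_4/q_4 = 2521/122
  p_5/q_5 = 2583/125
q_4 = 122 ≤ 123 < 125 = q_5, so the answer is 2521/122.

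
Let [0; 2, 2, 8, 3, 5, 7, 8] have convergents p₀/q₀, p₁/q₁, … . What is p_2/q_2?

2/5

Using pₖ = aₖpₖ₋₁ + pₖ₋₂, qₖ = aₖqₖ₋₁ + qₖ₋₂ (with p₋₁=1, p₋₂=0, q₋₁=0, q₋₂=1):
  k=0: a=0, p=0, q=1
  k=1: a=2, p=1, q=2
  k=2: a=2, p=2, q=5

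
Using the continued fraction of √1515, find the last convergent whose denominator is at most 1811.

39429/1013

√1515 = [38; 1, 11, 1, 76, …] (period length 4).
Convergents:
  p_0/q_0 = 38/1
  p_1/q_1 = 39/1
  p_2/q_2 = 467/12
  p_3/q_3 = 506/13
  p_4/q_4 = 38923/1000
  p_5/q_5 = 39429/1013
  p_6/q_6 = 472642/12143
q_5 = 1013 ≤ 1811 < 12143 = q_6, so the answer is 39429/1013.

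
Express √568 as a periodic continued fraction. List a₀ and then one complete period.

[23; 1, 4, 1, 46]

a₀ = ⌊√568⌋ = 23.
With m₀=0, d₀=1 and mₖ₊₁ = dₖaₖ − mₖ, dₖ₊₁ = (n − mₖ₊₁²)/dₖ, aₖ₊₁ = ⌊(a₀+mₖ₊₁)/dₖ₊₁⌋:
  k=1: m=23, d=39, a=1
  k=2: m=16, d=8, a=4
  k=3: m=16, d=39, a=1
  k=4: m=23, d=1, a=46
d=1 and a=2a₀=46 at k=4, so the next step gives (m, d) = (23, 39) again — its k=1 value — and the period has length 4.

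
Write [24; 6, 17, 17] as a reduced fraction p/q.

42458/1757

Using pₖ = aₖpₖ₋₁ + pₖ₋₂ and qₖ = aₖqₖ₋₁ + qₖ₋₂:
  k=0: a=24, p=24, q=1
  k=1: a=6, p=145, q=6
  k=2: a=17, p=2489, q=103
  k=3: a=17, p=42458, q=1757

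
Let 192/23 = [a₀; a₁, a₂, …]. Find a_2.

1

192 = 8·23 + 8   →  a_0 = 8
23 = 2·8 + 7   →  a_1 = 2
8 = 1·7 + 1   →  a_2 = 1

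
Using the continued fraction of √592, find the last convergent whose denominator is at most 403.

√592 = [24; 3, 48, …] (period length 2).
Convergents:
  p_0/q_0 = 24/1
  p_1/q_1 = 73/3
  p_2/q_2 = 3528/145
  p_3/q_3 = 10657/438
q_2 = 145 ≤ 403 < 438 = q_3, so the answer is 3528/145.

3528/145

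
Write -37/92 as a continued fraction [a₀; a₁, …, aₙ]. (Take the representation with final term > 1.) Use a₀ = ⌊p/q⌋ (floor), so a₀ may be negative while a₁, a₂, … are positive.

[-1; 1, 1, 2, 18]

-37 = -1·92 + 55
92 = 1·55 + 37
55 = 1·37 + 18
37 = 2·18 + 1
18 = 18·1 + 0  (stop)
So -37/92 = [-1; 1, 1, 2, 18].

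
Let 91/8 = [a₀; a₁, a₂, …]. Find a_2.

91 = 11·8 + 3   →  a_0 = 11
8 = 2·3 + 2   →  a_1 = 2
3 = 1·2 + 1   →  a_2 = 1

1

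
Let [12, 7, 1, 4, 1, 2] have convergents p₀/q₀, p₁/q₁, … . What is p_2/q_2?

97/8

Using pₖ = aₖpₖ₋₁ + pₖ₋₂, qₖ = aₖqₖ₋₁ + qₖ₋₂ (with p₋₁=1, p₋₂=0, q₋₁=0, q₋₂=1):
  k=0: a=12, p=12, q=1
  k=1: a=7, p=85, q=7
  k=2: a=1, p=97, q=8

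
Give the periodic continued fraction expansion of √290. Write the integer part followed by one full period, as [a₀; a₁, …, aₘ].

[17; 34]

a₀ = ⌊√290⌋ = 17.
With m₀=0, d₀=1 and mₖ₊₁ = dₖaₖ − mₖ, dₖ₊₁ = (n − mₖ₊₁²)/dₖ, aₖ₊₁ = ⌊(a₀+mₖ₊₁)/dₖ₊₁⌋:
  k=1: m=17, d=1, a=34
d=1 and a=2a₀=34 at k=1, so the next step gives (m, d) = (17, 1) again — its k=1 value — and the period has length 1.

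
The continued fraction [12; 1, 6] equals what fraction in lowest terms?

90/7

Fold from the inside: start with 6/1.
  1 + 1/6 = 7/6
  12 + 6/7 = 90/7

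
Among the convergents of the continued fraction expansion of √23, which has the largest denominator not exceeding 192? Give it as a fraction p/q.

916/191

√23 = [4; 1, 3, 1, 8, …] (period length 4).
Convergents:
  p_0/q_0 = 4/1
  p_1/q_1 = 5/1
  p_2/q_2 = 19/4
  p_3/q_3 = 24/5
  p_4/q_4 = 211/44
  p_5/q_5 = 235/49
  p_6/q_6 = 916/191
  p_7/q_7 = 1151/240
q_6 = 191 ≤ 192 < 240 = q_7, so the answer is 916/191.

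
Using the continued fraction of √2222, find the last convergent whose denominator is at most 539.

9899/210

√2222 = [47; 7, 4, 7, 94, …] (period length 4).
Convergents:
  p_0/q_0 = 47/1
  p_1/q_1 = 330/7
  p_2/q_2 = 1367/29
  p_3/q_3 = 9899/210
  p_4/q_4 = 931873/19769
q_3 = 210 ≤ 539 < 19769 = q_4, so the answer is 9899/210.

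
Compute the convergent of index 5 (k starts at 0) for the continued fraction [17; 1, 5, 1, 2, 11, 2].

4052/227

Using pₖ = aₖpₖ₋₁ + pₖ₋₂, qₖ = aₖqₖ₋₁ + qₖ₋₂ (with p₋₁=1, p₋₂=0, q₋₁=0, q₋₂=1):
  k=0: a=17, p=17, q=1
  k=1: a=1, p=18, q=1
  k=2: a=5, p=107, q=6
  k=3: a=1, p=125, q=7
  k=4: a=2, p=357, q=20
  k=5: a=11, p=4052, q=227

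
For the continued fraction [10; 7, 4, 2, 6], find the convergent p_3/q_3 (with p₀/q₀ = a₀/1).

659/65

Using pₖ = aₖpₖ₋₁ + pₖ₋₂, qₖ = aₖqₖ₋₁ + qₖ₋₂ (with p₋₁=1, p₋₂=0, q₋₁=0, q₋₂=1):
  k=0: a=10, p=10, q=1
  k=1: a=7, p=71, q=7
  k=2: a=4, p=294, q=29
  k=3: a=2, p=659, q=65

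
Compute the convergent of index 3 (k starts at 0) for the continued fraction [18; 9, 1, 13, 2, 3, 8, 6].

2516/139

Using pₖ = aₖpₖ₋₁ + pₖ₋₂, qₖ = aₖqₖ₋₁ + qₖ₋₂ (with p₋₁=1, p₋₂=0, q₋₁=0, q₋₂=1):
  k=0: a=18, p=18, q=1
  k=1: a=9, p=163, q=9
  k=2: a=1, p=181, q=10
  k=3: a=13, p=2516, q=139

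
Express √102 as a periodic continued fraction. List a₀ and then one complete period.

a₀ = ⌊√102⌋ = 10.
With m₀=0, d₀=1 and mₖ₊₁ = dₖaₖ − mₖ, dₖ₊₁ = (n − mₖ₊₁²)/dₖ, aₖ₊₁ = ⌊(a₀+mₖ₊₁)/dₖ₊₁⌋:
  k=1: m=10, d=2, a=10
  k=2: m=10, d=1, a=20
d=1 and a=2a₀=20 at k=2, so the next step gives (m, d) = (10, 2) again — its k=1 value — and the period has length 2.

[10; 10, 20]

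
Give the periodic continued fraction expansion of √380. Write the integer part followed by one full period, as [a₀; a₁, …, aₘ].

a₀ = ⌊√380⌋ = 19.
With m₀=0, d₀=1 and mₖ₊₁ = dₖaₖ − mₖ, dₖ₊₁ = (n − mₖ₊₁²)/dₖ, aₖ₊₁ = ⌊(a₀+mₖ₊₁)/dₖ₊₁⌋:
  k=1: m=19, d=19, a=2
  k=2: m=19, d=1, a=38
d=1 and a=2a₀=38 at k=2, so the next step gives (m, d) = (19, 19) again — its k=1 value — and the period has length 2.

[19; 2, 38]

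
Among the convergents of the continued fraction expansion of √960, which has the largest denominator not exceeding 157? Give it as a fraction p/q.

1921/62

√960 = [30; 1, 60, …] (period length 2).
Convergents:
  p_0/q_0 = 30/1
  p_1/q_1 = 31/1
  p_2/q_2 = 1890/61
  p_3/q_3 = 1921/62
  p_4/q_4 = 117150/3781
q_3 = 62 ≤ 157 < 3781 = q_4, so the answer is 1921/62.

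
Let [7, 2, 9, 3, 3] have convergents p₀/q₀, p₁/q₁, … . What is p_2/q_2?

Using pₖ = aₖpₖ₋₁ + pₖ₋₂, qₖ = aₖqₖ₋₁ + qₖ₋₂ (with p₋₁=1, p₋₂=0, q₋₁=0, q₋₂=1):
  k=0: a=7, p=7, q=1
  k=1: a=2, p=15, q=2
  k=2: a=9, p=142, q=19

142/19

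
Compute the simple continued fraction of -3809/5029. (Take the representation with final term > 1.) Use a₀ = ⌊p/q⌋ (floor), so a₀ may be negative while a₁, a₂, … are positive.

[-1; 4, 8, 5, 3, 9]

-3809 = -1·5029 + 1220
5029 = 4·1220 + 149
1220 = 8·149 + 28
149 = 5·28 + 9
28 = 3·9 + 1
9 = 9·1 + 0  (stop)
So -3809/5029 = [-1; 4, 8, 5, 3, 9].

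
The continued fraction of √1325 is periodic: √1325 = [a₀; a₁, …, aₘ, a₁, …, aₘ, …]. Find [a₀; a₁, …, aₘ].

[36; 2, 2, 72]

a₀ = ⌊√1325⌋ = 36.
With m₀=0, d₀=1 and mₖ₊₁ = dₖaₖ − mₖ, dₖ₊₁ = (n − mₖ₊₁²)/dₖ, aₖ₊₁ = ⌊(a₀+mₖ₊₁)/dₖ₊₁⌋:
  k=1: m=36, d=29, a=2
  k=2: m=22, d=29, a=2
  k=3: m=36, d=1, a=72
d=1 and a=2a₀=72 at k=3, so the next step gives (m, d) = (36, 29) again — its k=1 value — and the period has length 3.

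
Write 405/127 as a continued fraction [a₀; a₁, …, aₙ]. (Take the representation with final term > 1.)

405 = 3*127 + 24
127 = 5*24 + 7
24 = 3*7 + 3
7 = 2*3 + 1
3 = 3*1 + 0  (stop)
So 405/127 = [3; 5, 3, 2, 3].

[3; 5, 3, 2, 3]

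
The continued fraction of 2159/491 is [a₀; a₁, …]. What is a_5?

2

2159 = 4·491 + 195   →  a_0 = 4
491 = 2·195 + 101   →  a_1 = 2
195 = 1·101 + 94   →  a_2 = 1
101 = 1·94 + 7   →  a_3 = 1
94 = 13·7 + 3   →  a_4 = 13
7 = 2·3 + 1   →  a_5 = 2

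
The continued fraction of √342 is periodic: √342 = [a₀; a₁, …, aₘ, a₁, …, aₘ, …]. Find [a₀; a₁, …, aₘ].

[18; 2, 36]

a₀ = ⌊√342⌋ = 18.
With m₀=0, d₀=1 and mₖ₊₁ = dₖaₖ − mₖ, dₖ₊₁ = (n − mₖ₊₁²)/dₖ, aₖ₊₁ = ⌊(a₀+mₖ₊₁)/dₖ₊₁⌋:
  k=1: m=18, d=18, a=2
  k=2: m=18, d=1, a=36
d=1 and a=2a₀=36 at k=2, so the next step gives (m, d) = (18, 18) again — its k=1 value — and the period has length 2.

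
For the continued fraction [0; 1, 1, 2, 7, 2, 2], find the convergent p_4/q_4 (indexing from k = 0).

Using pₖ = aₖpₖ₋₁ + pₖ₋₂, qₖ = aₖqₖ₋₁ + qₖ₋₂ (with p₋₁=1, p₋₂=0, q₋₁=0, q₋₂=1):
  k=0: a=0, p=0, q=1
  k=1: a=1, p=1, q=1
  k=2: a=1, p=1, q=2
  k=3: a=2, p=3, q=5
  k=4: a=7, p=22, q=37

22/37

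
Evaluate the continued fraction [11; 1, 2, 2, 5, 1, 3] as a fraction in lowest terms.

2026/173

Fold from the inside: start with 3/1.
  1 + 1/3 = 4/3
  5 + 3/4 = 23/4
  2 + 4/23 = 50/23
  2 + 23/50 = 123/50
  1 + 50/123 = 173/123
  11 + 123/173 = 2026/173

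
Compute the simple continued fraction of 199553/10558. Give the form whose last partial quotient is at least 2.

199553 = 18×10558 + 9509
10558 = 1×9509 + 1049
9509 = 9×1049 + 68
1049 = 15×68 + 29
68 = 2×29 + 10
29 = 2×10 + 9
10 = 1×9 + 1
9 = 9×1 + 0  (stop)
So 199553/10558 = [18; 1, 9, 15, 2, 2, 1, 9].

[18; 1, 9, 15, 2, 2, 1, 9]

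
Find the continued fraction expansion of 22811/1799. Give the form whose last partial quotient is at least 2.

[12; 1, 2, 8, 8, 1, 7]

22811 = 12·1799 + 1223
1799 = 1·1223 + 576
1223 = 2·576 + 71
576 = 8·71 + 8
71 = 8·8 + 7
8 = 1·7 + 1
7 = 7·1 + 0  (stop)
So 22811/1799 = [12; 1, 2, 8, 8, 1, 7].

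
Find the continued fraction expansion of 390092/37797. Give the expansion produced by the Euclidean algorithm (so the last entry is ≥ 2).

[10; 3, 8, 2, 8, 8, 3, 3]

390092 = 10·37797 + 12122
37797 = 3·12122 + 1431
12122 = 8·1431 + 674
1431 = 2·674 + 83
674 = 8·83 + 10
83 = 8·10 + 3
10 = 3·3 + 1
3 = 3·1 + 0  (stop)
So 390092/37797 = [10; 3, 8, 2, 8, 8, 3, 3].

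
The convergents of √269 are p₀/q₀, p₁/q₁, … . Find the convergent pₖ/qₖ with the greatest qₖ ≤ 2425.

√269 = [16; 2, 2, 32, …] (period length 3).
Convergents:
  p_0/q_0 = 16/1
  p_1/q_1 = 33/2
  p_2/q_2 = 82/5
  p_3/q_3 = 2657/162
  p_4/q_4 = 5396/329
  p_5/q_5 = 13449/820
  p_6/q_6 = 435764/26569
q_5 = 820 ≤ 2425 < 26569 = q_6, so the answer is 13449/820.

13449/820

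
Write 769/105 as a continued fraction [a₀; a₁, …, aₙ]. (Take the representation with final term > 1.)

[7; 3, 11, 3]

769 = 7*105 + 34
105 = 3*34 + 3
34 = 11*3 + 1
3 = 3*1 + 0  (stop)
So 769/105 = [7; 3, 11, 3].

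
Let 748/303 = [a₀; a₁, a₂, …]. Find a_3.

748 = 2·303 + 142   →  a_0 = 2
303 = 2·142 + 19   →  a_1 = 2
142 = 7·19 + 9   →  a_2 = 7
19 = 2·9 + 1   →  a_3 = 2

2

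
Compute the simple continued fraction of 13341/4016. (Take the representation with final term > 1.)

13341 = 3·4016 + 1293
4016 = 3·1293 + 137
1293 = 9·137 + 60
137 = 2·60 + 17
60 = 3·17 + 9
17 = 1·9 + 8
9 = 1·8 + 1
8 = 8·1 + 0  (stop)
So 13341/4016 = [3; 3, 9, 2, 3, 1, 1, 8].

[3; 3, 9, 2, 3, 1, 1, 8]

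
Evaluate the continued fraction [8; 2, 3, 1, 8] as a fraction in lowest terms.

Using pₖ = aₖpₖ₋₁ + pₖ₋₂ and qₖ = aₖqₖ₋₁ + qₖ₋₂:
  k=0: a=8, p=8, q=1
  k=1: a=2, p=17, q=2
  k=2: a=3, p=59, q=7
  k=3: a=1, p=76, q=9
  k=4: a=8, p=667, q=79

667/79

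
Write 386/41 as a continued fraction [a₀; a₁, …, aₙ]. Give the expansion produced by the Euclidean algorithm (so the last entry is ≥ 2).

[9; 2, 2, 2, 3]

386 = 9*41 + 17
41 = 2*17 + 7
17 = 2*7 + 3
7 = 2*3 + 1
3 = 3*1 + 0  (stop)
So 386/41 = [9; 2, 2, 2, 3].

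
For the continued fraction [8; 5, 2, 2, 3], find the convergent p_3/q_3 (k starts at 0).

221/27

Using pₖ = aₖpₖ₋₁ + pₖ₋₂, qₖ = aₖqₖ₋₁ + qₖ₋₂ (with p₋₁=1, p₋₂=0, q₋₁=0, q₋₂=1):
  k=0: a=8, p=8, q=1
  k=1: a=5, p=41, q=5
  k=2: a=2, p=90, q=11
  k=3: a=2, p=221, q=27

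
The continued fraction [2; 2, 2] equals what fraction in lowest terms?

Using pₖ = aₖpₖ₋₁ + pₖ₋₂ and qₖ = aₖqₖ₋₁ + qₖ₋₂:
  k=0: a=2, p=2, q=1
  k=1: a=2, p=5, q=2
  k=2: a=2, p=12, q=5

12/5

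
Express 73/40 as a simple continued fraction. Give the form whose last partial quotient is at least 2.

[1; 1, 4, 1, 2, 2]

73 = 1*40 + 33
40 = 1*33 + 7
33 = 4*7 + 5
7 = 1*5 + 2
5 = 2*2 + 1
2 = 2*1 + 0  (stop)
So 73/40 = [1; 1, 4, 1, 2, 2].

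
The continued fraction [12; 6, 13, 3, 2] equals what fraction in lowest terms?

Fold from the inside: start with 2/1.
  3 + 1/2 = 7/2
  13 + 2/7 = 93/7
  6 + 7/93 = 565/93
  12 + 93/565 = 6873/565

6873/565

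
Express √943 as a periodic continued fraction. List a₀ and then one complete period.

a₀ = ⌊√943⌋ = 30.
With m₀=0, d₀=1 and mₖ₊₁ = dₖaₖ − mₖ, dₖ₊₁ = (n − mₖ₊₁²)/dₖ, aₖ₊₁ = ⌊(a₀+mₖ₊₁)/dₖ₊₁⌋:
  k=1: m=30, d=43, a=1
  k=2: m=13, d=18, a=2
  k=3: m=23, d=23, a=2
  k=4: m=23, d=18, a=2
  k=5: m=13, d=43, a=1
  k=6: m=30, d=1, a=60
d=1 and a=2a₀=60 at k=6, so the next step gives (m, d) = (30, 43) again — its k=1 value — and the period has length 6.

[30; 1, 2, 2, 2, 1, 60]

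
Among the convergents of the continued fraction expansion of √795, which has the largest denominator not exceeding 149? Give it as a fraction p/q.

√795 = [28; 5, 9, 5, 56, …] (period length 4).
Convergents:
  p_0/q_0 = 28/1
  p_1/q_1 = 141/5
  p_2/q_2 = 1297/46
  p_3/q_3 = 6626/235
q_2 = 46 ≤ 149 < 235 = q_3, so the answer is 1297/46.

1297/46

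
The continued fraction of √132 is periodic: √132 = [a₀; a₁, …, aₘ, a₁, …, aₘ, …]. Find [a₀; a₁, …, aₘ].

a₀ = ⌊√132⌋ = 11.
With m₀=0, d₀=1 and mₖ₊₁ = dₖaₖ − mₖ, dₖ₊₁ = (n − mₖ₊₁²)/dₖ, aₖ₊₁ = ⌊(a₀+mₖ₊₁)/dₖ₊₁⌋:
  k=1: m=11, d=11, a=2
  k=2: m=11, d=1, a=22
d=1 and a=2a₀=22 at k=2, so the next step gives (m, d) = (11, 11) again — its k=1 value — and the period has length 2.

[11; 2, 22]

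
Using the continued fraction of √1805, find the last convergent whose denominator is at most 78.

2889/68

√1805 = [42; 2, 16, 2, 84, …] (period length 4).
Convergents:
  p_0/q_0 = 42/1
  p_1/q_1 = 85/2
  p_2/q_2 = 1402/33
  p_3/q_3 = 2889/68
  p_4/q_4 = 244078/5745
q_3 = 68 ≤ 78 < 5745 = q_4, so the answer is 2889/68.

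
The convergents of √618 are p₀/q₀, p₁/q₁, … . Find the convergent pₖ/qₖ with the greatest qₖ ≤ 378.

√618 = [24; 1, 6, 8, 6, 1, 48, …] (period length 6).
Convergents:
  p_0/q_0 = 24/1
  p_1/q_1 = 25/1
  p_2/q_2 = 174/7
  p_3/q_3 = 1417/57
  p_4/q_4 = 8676/349
  p_5/q_5 = 10093/406
q_4 = 349 ≤ 378 < 406 = q_5, so the answer is 8676/349.

8676/349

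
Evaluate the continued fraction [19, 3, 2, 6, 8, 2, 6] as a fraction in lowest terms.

97235/5041

Using pₖ = aₖpₖ₋₁ + pₖ₋₂ and qₖ = aₖqₖ₋₁ + qₖ₋₂:
  k=0: a=19, p=19, q=1
  k=1: a=3, p=58, q=3
  k=2: a=2, p=135, q=7
  k=3: a=6, p=868, q=45
  k=4: a=8, p=7079, q=367
  k=5: a=2, p=15026, q=779
  k=6: a=6, p=97235, q=5041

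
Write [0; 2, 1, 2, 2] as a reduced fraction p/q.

7/19

Using pₖ = aₖpₖ₋₁ + pₖ₋₂ and qₖ = aₖqₖ₋₁ + qₖ₋₂:
  k=0: a=0, p=0, q=1
  k=1: a=2, p=1, q=2
  k=2: a=1, p=1, q=3
  k=3: a=2, p=3, q=8
  k=4: a=2, p=7, q=19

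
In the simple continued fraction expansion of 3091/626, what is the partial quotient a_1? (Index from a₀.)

1

3091 = 4·626 + 587   →  a_0 = 4
626 = 1·587 + 39   →  a_1 = 1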